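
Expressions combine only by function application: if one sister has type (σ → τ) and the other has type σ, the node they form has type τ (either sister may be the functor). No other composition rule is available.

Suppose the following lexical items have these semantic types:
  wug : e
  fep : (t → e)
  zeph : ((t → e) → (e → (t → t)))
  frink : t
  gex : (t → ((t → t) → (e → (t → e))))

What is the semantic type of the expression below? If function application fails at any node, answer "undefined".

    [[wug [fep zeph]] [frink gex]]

(e → (t → e))

[fep zeph]: ((t → e) → (e → (t → t))) applied to (t → e) yields (e → (t → t)).
[wug [fep zeph]]: (e → (t → t)) applied to e yields (t → t).
[frink gex]: (t → ((t → t) → (e → (t → e)))) applied to t yields ((t → t) → (e → (t → e))).
[[wug [fep zeph]] [frink gex]]: ((t → t) → (e → (t → e))) applied to (t → t) yields (e → (t → e)).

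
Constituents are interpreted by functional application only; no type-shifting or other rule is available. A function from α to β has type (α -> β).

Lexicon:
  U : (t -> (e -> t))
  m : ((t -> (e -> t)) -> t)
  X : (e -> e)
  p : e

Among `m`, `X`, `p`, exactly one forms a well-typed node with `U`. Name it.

m — combines: m : ((t -> (e -> t)) -> t) takes U : (t -> (e -> t)) as argument, giving t.
X : (e -> e) — neither side's domain matches the other.
p : e — neither side's domain matches the other.

m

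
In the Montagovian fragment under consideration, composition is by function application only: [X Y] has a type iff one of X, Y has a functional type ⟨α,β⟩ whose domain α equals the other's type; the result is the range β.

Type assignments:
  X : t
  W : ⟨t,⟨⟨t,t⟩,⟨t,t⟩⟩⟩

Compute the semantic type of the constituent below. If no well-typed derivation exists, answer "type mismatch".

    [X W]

[X W] — W of type ⟨t,⟨⟨t,t⟩,⟨t,t⟩⟩⟩ combines with X of type t: type ⟨⟨t,t⟩,⟨t,t⟩⟩.

⟨⟨t,t⟩,⟨t,t⟩⟩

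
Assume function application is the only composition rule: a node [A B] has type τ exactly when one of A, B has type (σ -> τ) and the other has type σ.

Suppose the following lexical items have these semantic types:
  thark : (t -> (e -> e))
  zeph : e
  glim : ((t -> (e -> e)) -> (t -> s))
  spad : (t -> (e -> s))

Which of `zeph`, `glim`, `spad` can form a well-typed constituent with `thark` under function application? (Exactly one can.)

zeph : e — neither side's domain matches the other.
glim — combines: glim : ((t -> (e -> e)) -> (t -> s)) takes thark : (t -> (e -> e)) as argument, giving (t -> s).
spad : (t -> (e -> s)) — neither side's domain matches the other.

glim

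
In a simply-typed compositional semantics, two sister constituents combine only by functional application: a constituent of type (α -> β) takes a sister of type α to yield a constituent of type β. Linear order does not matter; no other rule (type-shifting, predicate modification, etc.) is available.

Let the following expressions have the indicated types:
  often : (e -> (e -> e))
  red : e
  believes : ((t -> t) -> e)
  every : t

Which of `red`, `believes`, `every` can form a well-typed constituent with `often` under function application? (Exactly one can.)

red — combines: often : (e -> (e -> e)) takes red : e as argument, giving (e -> e).
believes : ((t -> t) -> e) — does not combine with often.
every : t — does not combine with often.

red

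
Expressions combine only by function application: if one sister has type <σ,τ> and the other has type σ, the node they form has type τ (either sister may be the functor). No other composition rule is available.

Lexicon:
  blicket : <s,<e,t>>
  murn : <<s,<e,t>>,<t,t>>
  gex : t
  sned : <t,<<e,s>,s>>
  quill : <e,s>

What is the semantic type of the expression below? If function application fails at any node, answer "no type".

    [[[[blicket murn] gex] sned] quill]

[blicket murn]: murn is <<s,<e,t>>,<t,t>>, blicket is <s,<e,t>>; result <t,t>.
[[blicket murn] gex]: [blicket murn] is <t,t>, gex is t; result t.
[[[blicket murn] gex] sned]: sned is <t,<<e,s>,s>>, [[blicket murn] gex] is t; result <<e,s>,s>.
[[[[blicket murn] gex] sned] quill]: [[[blicket murn] gex] sned] is <<e,s>,s>, quill is <e,s>; result s.

s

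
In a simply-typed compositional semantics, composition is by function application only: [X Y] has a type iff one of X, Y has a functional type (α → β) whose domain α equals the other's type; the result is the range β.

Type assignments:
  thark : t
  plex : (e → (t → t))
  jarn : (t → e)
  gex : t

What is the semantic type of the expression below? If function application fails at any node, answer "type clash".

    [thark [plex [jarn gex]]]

[jarn gex]: jarn is (t → e), gex is t; result e.
[plex [jarn gex]]: plex is (e → (t → t)), [jarn gex] is e; result (t → t).
[thark [plex [jarn gex]]]: [plex [jarn gex]] is (t → t), thark is t; result t.

t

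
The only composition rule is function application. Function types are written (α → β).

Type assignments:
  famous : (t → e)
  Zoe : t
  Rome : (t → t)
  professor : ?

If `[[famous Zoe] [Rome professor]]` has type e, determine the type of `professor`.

((t → t) → (e → e))

[[famous Zoe] [Rome professor]] is required to be e. [famous Zoe] : e cannot yield e as functor, so [Rome professor] : (e → e).
[Rome professor] is required to be (e → e). Rome : (t → t) cannot yield (e → e) as functor, so professor : ((t → t) → (e → e)).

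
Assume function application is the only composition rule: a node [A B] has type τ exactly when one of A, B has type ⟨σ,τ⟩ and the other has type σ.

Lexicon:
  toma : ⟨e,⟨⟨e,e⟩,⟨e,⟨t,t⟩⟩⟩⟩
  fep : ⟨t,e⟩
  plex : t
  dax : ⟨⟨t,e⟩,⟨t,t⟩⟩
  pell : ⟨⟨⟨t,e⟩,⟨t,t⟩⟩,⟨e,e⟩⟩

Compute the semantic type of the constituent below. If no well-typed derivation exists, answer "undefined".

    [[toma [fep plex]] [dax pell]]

⟨e,⟨t,t⟩⟩

[fep plex] — fep of type ⟨t,e⟩ combines with plex of type t: type e.
[toma [fep plex]] — toma of type ⟨e,⟨⟨e,e⟩,⟨e,⟨t,t⟩⟩⟩⟩ combines with [fep plex] of type e: type ⟨⟨e,e⟩,⟨e,⟨t,t⟩⟩⟩.
[dax pell] — pell of type ⟨⟨⟨t,e⟩,⟨t,t⟩⟩,⟨e,e⟩⟩ combines with dax of type ⟨⟨t,e⟩,⟨t,t⟩⟩: type ⟨e,e⟩.
[[toma [fep plex]] [dax pell]] — [toma [fep plex]] of type ⟨⟨e,e⟩,⟨e,⟨t,t⟩⟩⟩ combines with [dax pell] of type ⟨e,e⟩: type ⟨e,⟨t,t⟩⟩.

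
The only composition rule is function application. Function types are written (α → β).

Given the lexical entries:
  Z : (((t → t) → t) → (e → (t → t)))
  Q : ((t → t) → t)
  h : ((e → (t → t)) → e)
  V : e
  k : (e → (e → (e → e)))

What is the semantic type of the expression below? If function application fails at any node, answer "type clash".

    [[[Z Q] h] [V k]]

[Z Q]: Z is (((t → t) → t) → (e → (t → t))), Q is ((t → t) → t); result (e → (t → t)).
[[Z Q] h]: h is ((e → (t → t)) → e), [Z Q] is (e → (t → t)); result e.
[V k]: k is (e → (e → (e → e))), V is e; result (e → (e → e)).
[[[Z Q] h] [V k]]: [V k] is (e → (e → e)), [[Z Q] h] is e; result (e → e).

(e → e)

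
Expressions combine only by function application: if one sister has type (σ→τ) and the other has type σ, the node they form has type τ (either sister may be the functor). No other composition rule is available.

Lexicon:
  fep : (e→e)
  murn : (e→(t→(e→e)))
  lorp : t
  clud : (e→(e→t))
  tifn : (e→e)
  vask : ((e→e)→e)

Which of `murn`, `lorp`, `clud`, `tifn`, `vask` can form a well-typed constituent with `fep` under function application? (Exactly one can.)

vask

murn : (e→(t→(e→e))) — neither side's domain matches the other.
lorp : t — neither side's domain matches the other.
clud : (e→(e→t)) — neither side's domain matches the other.
tifn : (e→e) — neither side's domain matches the other.
vask — combines: vask : ((e→e)→e) takes fep : (e→e) as argument, giving e.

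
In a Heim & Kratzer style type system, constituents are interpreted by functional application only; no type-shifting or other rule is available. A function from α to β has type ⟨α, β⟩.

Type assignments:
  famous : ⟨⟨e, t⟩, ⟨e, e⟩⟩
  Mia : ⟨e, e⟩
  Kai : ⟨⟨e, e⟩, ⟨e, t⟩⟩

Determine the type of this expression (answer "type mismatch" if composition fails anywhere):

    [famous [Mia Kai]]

⟨e, e⟩

[Mia Kai]: ⟨⟨e, e⟩, ⟨e, t⟩⟩ applied to ⟨e, e⟩ yields ⟨e, t⟩.
[famous [Mia Kai]]: ⟨⟨e, t⟩, ⟨e, e⟩⟩ applied to ⟨e, t⟩ yields ⟨e, e⟩.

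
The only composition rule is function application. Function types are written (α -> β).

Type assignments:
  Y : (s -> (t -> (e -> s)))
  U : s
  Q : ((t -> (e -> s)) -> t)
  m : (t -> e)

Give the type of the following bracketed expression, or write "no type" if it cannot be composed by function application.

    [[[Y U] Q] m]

[Y U] — Y of type (s -> (t -> (e -> s))) combines with U of type s: type (t -> (e -> s)).
[[Y U] Q] — Q of type ((t -> (e -> s)) -> t) combines with [Y U] of type (t -> (e -> s)): type t.
[[[Y U] Q] m] — m of type (t -> e) combines with [[Y U] Q] of type t: type e.

e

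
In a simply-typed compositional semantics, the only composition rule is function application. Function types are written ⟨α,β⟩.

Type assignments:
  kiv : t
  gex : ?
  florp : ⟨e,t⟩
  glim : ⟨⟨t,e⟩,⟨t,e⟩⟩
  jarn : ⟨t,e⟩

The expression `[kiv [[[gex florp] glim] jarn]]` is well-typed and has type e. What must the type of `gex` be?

⟨⟨e,t⟩,⟨⟨⟨t,e⟩,⟨t,e⟩⟩,⟨⟨t,e⟩,⟨t,e⟩⟩⟩⟩

[kiv [[[gex florp] glim] jarn]] is required to be e. kiv : t cannot yield e as functor, so [[[gex florp] glim] jarn] : ⟨t,e⟩.
[[[gex florp] glim] jarn] is required to be ⟨t,e⟩. jarn : ⟨t,e⟩ cannot yield ⟨t,e⟩ as functor, so [[gex florp] glim] : ⟨⟨t,e⟩,⟨t,e⟩⟩.
[[gex florp] glim] is required to be ⟨⟨t,e⟩,⟨t,e⟩⟩. glim : ⟨⟨t,e⟩,⟨t,e⟩⟩ cannot yield ⟨⟨t,e⟩,⟨t,e⟩⟩ as functor, so [gex florp] : ⟨⟨⟨t,e⟩,⟨t,e⟩⟩,⟨⟨t,e⟩,⟨t,e⟩⟩⟩.
[gex florp] is required to be ⟨⟨⟨t,e⟩,⟨t,e⟩⟩,⟨⟨t,e⟩,⟨t,e⟩⟩⟩. florp : ⟨e,t⟩ cannot yield ⟨⟨⟨t,e⟩,⟨t,e⟩⟩,⟨⟨t,e⟩,⟨t,e⟩⟩⟩ as functor, so gex : ⟨⟨e,t⟩,⟨⟨⟨t,e⟩,⟨t,e⟩⟩,⟨⟨t,e⟩,⟨t,e⟩⟩⟩⟩.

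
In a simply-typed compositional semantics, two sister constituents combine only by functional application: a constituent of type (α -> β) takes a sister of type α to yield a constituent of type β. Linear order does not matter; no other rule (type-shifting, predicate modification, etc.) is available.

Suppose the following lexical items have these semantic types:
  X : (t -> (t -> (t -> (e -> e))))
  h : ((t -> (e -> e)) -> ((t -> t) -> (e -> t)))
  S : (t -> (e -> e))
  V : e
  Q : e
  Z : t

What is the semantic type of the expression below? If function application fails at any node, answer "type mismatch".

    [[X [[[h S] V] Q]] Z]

type mismatch

[h S]: h is ((t -> (e -> e)) -> ((t -> t) -> (e -> t))), S is (t -> (e -> e)); result ((t -> t) -> (e -> t)).
[[h S] V]: ((t -> t) -> (e -> t)) and e cannot combine by function application — type clash.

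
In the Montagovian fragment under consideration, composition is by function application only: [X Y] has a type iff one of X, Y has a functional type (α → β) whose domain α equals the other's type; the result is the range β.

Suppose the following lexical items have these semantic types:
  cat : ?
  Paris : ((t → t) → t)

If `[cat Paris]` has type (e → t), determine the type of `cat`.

At [cat Paris] (required: (e → t)): Paris is ((t → t) → t), which is not a function with range (e → t); hence cat is the functor — type (((t → t) → t) → (e → t)).

(((t → t) → t) → (e → t))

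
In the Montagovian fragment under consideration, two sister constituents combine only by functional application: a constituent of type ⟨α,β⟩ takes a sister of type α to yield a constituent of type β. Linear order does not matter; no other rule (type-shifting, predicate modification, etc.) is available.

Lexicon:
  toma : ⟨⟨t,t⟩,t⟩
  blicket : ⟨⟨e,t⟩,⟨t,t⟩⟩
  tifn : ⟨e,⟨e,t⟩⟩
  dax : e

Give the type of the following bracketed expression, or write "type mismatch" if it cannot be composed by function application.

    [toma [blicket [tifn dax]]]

t

At [tifn dax], tifn : ⟨e,⟨e,t⟩⟩ takes dax : e, giving ⟨e,t⟩.
At [blicket [tifn dax]], blicket : ⟨⟨e,t⟩,⟨t,t⟩⟩ takes [tifn dax] : ⟨e,t⟩, giving ⟨t,t⟩.
At [toma [blicket [tifn dax]]], toma : ⟨⟨t,t⟩,t⟩ takes [blicket [tifn dax]] : ⟨t,t⟩, giving t.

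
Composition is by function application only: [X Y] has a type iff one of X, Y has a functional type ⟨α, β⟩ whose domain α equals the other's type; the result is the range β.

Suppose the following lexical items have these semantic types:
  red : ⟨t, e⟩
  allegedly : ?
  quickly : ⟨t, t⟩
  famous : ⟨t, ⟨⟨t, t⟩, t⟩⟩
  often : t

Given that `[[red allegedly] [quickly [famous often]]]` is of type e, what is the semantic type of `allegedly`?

[[red allegedly] [quickly [famous often]]] is required to be e. [quickly [famous often]] : t cannot yield e as functor, so [red allegedly] : ⟨t, e⟩.
[red allegedly] is required to be ⟨t, e⟩. red : ⟨t, e⟩ cannot yield ⟨t, e⟩ as functor, so allegedly : ⟨⟨t, e⟩, ⟨t, e⟩⟩.

⟨⟨t, e⟩, ⟨t, e⟩⟩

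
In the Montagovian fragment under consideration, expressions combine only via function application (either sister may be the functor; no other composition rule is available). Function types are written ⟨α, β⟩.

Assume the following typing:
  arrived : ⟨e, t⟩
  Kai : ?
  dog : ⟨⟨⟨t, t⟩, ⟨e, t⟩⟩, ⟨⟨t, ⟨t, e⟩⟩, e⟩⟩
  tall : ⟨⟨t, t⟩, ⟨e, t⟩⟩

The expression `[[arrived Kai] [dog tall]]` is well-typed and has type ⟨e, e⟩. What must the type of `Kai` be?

For [[arrived Kai] [dog tall]] to have type ⟨e, e⟩ with [dog tall] of type ⟨⟨t, ⟨t, e⟩⟩, e⟩, [arrived Kai] must be the function: [arrived Kai] : ⟨⟨⟨t, ⟨t, e⟩⟩, e⟩, ⟨e, e⟩⟩.
For [arrived Kai] to have type ⟨⟨⟨t, ⟨t, e⟩⟩, e⟩, ⟨e, e⟩⟩ with arrived of type ⟨e, t⟩, Kai must be the function: Kai : ⟨⟨e, t⟩, ⟨⟨⟨t, ⟨t, e⟩⟩, e⟩, ⟨e, e⟩⟩⟩.

⟨⟨e, t⟩, ⟨⟨⟨t, ⟨t, e⟩⟩, e⟩, ⟨e, e⟩⟩⟩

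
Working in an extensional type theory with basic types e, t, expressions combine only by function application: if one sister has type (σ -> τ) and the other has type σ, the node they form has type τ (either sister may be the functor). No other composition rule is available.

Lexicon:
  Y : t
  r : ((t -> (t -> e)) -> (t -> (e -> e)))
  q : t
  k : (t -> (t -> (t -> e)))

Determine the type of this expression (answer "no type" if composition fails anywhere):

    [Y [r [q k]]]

At [q k], k : (t -> (t -> (t -> e))) takes q : t, giving (t -> (t -> e)).
At [r [q k]], r : ((t -> (t -> e)) -> (t -> (e -> e))) takes [q k] : (t -> (t -> e)), giving (t -> (e -> e)).
At [Y [r [q k]]], [r [q k]] : (t -> (e -> e)) takes Y : t, giving (e -> e).

(e -> e)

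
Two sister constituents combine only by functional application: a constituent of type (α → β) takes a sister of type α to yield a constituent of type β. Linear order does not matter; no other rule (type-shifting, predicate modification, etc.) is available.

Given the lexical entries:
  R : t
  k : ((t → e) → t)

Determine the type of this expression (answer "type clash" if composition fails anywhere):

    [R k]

At [R k]: neither t nor ((t → e) → t) can take the other as argument; the node is ill-typed.

type clash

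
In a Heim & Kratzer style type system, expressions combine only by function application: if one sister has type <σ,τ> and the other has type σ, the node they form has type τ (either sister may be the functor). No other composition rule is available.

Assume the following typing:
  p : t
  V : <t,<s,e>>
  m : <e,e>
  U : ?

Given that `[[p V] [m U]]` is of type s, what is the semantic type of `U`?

[[p V] [m U]] must have type s. The sister [p V] has type <s,e>; that is not a function onto s, so [m U] must be the functor, of type <<s,e>,s>.
[m U] must have type <<s,e>,s>. The sister m has type <e,e>; that is not a function onto <<s,e>,s>, so U must be the functor, of type <<e,e>,<<s,e>,s>>.

<<e,e>,<<s,e>,s>>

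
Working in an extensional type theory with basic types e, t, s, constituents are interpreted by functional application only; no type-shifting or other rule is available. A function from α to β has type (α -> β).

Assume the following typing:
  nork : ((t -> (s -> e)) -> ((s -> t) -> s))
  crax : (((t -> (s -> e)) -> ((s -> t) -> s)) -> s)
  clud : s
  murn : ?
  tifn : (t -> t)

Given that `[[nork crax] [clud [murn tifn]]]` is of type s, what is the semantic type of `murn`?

[[nork crax] [clud [murn tifn]]] must have type s. The sister [nork crax] has type s; that is not a function onto s, so [clud [murn tifn]] must be the functor, of type (s -> s).
[clud [murn tifn]] must have type (s -> s). The sister clud has type s; that is not a function onto (s -> s), so [murn tifn] must be the functor, of type (s -> (s -> s)).
[murn tifn] must have type (s -> (s -> s)). The sister tifn has type (t -> t); that is not a function onto (s -> (s -> s)), so murn must be the functor, of type ((t -> t) -> (s -> (s -> s))).

((t -> t) -> (s -> (s -> s)))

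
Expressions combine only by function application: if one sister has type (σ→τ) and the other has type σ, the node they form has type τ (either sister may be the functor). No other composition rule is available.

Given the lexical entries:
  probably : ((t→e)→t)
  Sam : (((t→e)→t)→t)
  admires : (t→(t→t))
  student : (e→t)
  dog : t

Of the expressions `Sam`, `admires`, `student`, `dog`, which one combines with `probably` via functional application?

Sam — combines: Sam : (((t→e)→t)→t) takes probably : ((t→e)→t) as argument, giving t.
admires : (t→(t→t)) — neither side's domain matches the other.
student : (e→t) — neither side's domain matches the other.
dog : t — neither side's domain matches the other.

Sam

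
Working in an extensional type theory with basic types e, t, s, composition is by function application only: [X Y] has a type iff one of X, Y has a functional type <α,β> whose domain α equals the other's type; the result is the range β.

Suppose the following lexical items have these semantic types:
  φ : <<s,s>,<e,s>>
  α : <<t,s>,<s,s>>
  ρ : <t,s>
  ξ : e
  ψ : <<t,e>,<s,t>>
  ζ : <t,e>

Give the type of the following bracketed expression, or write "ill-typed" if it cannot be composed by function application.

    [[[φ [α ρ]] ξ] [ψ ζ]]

t

[α ρ]: α is <<t,s>,<s,s>>, ρ is <t,s>; result <s,s>.
[φ [α ρ]]: φ is <<s,s>,<e,s>>, [α ρ] is <s,s>; result <e,s>.
[[φ [α ρ]] ξ]: [φ [α ρ]] is <e,s>, ξ is e; result s.
[ψ ζ]: ψ is <<t,e>,<s,t>>, ζ is <t,e>; result <s,t>.
[[[φ [α ρ]] ξ] [ψ ζ]]: [ψ ζ] is <s,t>, [[φ [α ρ]] ξ] is s; result t.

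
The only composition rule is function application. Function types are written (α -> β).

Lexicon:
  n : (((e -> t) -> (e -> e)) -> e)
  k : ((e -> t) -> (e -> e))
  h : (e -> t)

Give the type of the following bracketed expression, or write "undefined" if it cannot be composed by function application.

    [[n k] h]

[n k]: (((e -> t) -> (e -> e)) -> e) applied to ((e -> t) -> (e -> e)) yields e.
[[n k] h]: (e -> t) applied to e yields t.

t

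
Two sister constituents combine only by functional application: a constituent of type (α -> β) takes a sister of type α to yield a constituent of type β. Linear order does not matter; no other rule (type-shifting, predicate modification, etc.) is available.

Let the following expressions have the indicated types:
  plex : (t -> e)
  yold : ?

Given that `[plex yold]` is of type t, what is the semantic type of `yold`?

At [plex yold] (required: t): plex is (t -> e), which is not a function with range t; hence yold is the functor — type ((t -> e) -> t).

((t -> e) -> t)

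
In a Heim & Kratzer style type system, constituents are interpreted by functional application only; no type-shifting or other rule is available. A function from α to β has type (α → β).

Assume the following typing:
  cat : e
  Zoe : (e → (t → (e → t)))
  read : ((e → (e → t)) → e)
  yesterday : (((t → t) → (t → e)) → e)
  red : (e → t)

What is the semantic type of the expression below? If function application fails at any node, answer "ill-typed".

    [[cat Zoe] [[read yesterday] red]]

ill-typed

[cat Zoe]: (e → (t → (e → t))) applied to e yields (t → (e → t)).
[read yesterday]: ((e → (e → t)) → e) and (((t → t) → (t → e)) → e) cannot combine by function application — type clash.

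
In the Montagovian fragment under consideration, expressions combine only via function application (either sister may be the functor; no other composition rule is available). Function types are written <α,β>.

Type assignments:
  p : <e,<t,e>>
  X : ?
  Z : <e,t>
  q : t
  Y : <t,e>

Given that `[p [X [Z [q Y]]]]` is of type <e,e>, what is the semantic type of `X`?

[p [X [Z [q Y]]]] must have type <e,e>. The sister p has type <e,<t,e>>; that is not a function onto <e,e>, so [X [Z [q Y]]] must be the functor, of type <<e,<t,e>>,<e,e>>.
[X [Z [q Y]]] must have type <<e,<t,e>>,<e,e>>. The sister [Z [q Y]] has type t; that is not a function onto <<e,<t,e>>,<e,e>>, so X must be the functor, of type <t,<<e,<t,e>>,<e,e>>>.

<t,<<e,<t,e>>,<e,e>>>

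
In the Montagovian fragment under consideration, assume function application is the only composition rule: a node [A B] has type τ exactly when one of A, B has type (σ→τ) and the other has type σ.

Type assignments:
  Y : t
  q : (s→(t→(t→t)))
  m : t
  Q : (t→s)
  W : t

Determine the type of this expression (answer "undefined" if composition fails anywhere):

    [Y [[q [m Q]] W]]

[m Q]: (t→s) applied to t yields s.
[q [m Q]]: (s→(t→(t→t))) applied to s yields (t→(t→t)).
[[q [m Q]] W]: (t→(t→t)) applied to t yields (t→t).
[Y [[q [m Q]] W]]: (t→t) applied to t yields t.

t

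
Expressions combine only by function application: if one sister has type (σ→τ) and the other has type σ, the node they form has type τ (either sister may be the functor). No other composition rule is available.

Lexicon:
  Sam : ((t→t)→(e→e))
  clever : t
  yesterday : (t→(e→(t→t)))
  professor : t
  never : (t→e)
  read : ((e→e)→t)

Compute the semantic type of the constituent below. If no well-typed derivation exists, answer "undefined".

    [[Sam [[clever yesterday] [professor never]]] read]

[clever yesterday]: functor yesterday : (t→(e→(t→t))), argument clever : t; result (e→(t→t)).
[professor never]: functor never : (t→e), argument professor : t; result e.
[[clever yesterday] [professor never]]: functor [clever yesterday] : (e→(t→t)), argument [professor never] : e; result (t→t).
[Sam [[clever yesterday] [professor never]]]: functor Sam : ((t→t)→(e→e)), argument [[clever yesterday] [professor never]] : (t→t); result (e→e).
[[Sam [[clever yesterday] [professor never]]] read]: functor read : ((e→e)→t), argument [Sam [[clever yesterday] [professor never]]] : (e→e); result t.

t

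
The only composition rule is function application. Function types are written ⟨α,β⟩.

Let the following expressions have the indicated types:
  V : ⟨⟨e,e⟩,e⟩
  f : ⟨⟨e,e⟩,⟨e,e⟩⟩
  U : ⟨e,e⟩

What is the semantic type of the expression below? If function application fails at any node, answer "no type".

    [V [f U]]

e

[f U]: f is ⟨⟨e,e⟩,⟨e,e⟩⟩, U is ⟨e,e⟩; result ⟨e,e⟩.
[V [f U]]: V is ⟨⟨e,e⟩,e⟩, [f U] is ⟨e,e⟩; result e.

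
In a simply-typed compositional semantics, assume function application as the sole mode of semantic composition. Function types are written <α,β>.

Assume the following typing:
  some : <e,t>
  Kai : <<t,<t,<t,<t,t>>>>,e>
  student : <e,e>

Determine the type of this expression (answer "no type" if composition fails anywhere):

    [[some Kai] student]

no type

[some Kai]: <e,t> with <<t,<t,<t,<t,t>>>>,e> — neither is a function whose domain matches the other; composition fails here.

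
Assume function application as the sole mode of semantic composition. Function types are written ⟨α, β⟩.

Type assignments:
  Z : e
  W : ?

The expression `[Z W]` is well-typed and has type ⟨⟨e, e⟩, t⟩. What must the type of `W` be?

⟨e, ⟨⟨e, e⟩, t⟩⟩

[Z W] is required to be ⟨⟨e, e⟩, t⟩. Z : e cannot yield ⟨⟨e, e⟩, t⟩ as functor, so W : ⟨e, ⟨⟨e, e⟩, t⟩⟩.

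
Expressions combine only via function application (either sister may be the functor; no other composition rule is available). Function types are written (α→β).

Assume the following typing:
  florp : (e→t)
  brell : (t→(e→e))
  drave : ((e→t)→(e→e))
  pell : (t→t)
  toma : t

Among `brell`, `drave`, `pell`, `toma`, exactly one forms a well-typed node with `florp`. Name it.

brell : (t→(e→e)) — florp needs e; brell needs t; neither fits.
drave — combines: drave : ((e→t)→(e→e)) takes florp : (e→t) as argument, giving (e→e).
pell : (t→t) — florp needs e; pell needs t; neither fits.
toma : t — florp needs e; toma needs nothing (atomic); neither fits.

drave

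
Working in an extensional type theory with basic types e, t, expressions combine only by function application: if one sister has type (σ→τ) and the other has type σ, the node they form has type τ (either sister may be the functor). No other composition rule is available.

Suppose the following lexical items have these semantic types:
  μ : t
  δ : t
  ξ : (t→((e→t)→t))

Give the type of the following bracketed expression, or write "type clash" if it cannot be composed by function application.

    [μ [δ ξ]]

[δ ξ] — ξ of type (t→((e→t)→t)) combines with δ of type t: type ((e→t)→t).
[μ [δ ξ]]: t and ((e→t)→t) cannot combine by function application — type clash.

type clash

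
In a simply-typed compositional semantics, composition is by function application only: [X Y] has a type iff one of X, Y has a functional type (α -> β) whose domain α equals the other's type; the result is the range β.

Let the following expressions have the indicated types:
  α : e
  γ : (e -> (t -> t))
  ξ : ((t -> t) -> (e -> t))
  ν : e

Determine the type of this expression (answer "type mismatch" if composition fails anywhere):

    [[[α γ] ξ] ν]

[α γ] — γ of type (e -> (t -> t)) combines with α of type e: type (t -> t).
[[α γ] ξ] — ξ of type ((t -> t) -> (e -> t)) combines with [α γ] of type (t -> t): type (e -> t).
[[[α γ] ξ] ν] — [[α γ] ξ] of type (e -> t) combines with ν of type e: type t.

t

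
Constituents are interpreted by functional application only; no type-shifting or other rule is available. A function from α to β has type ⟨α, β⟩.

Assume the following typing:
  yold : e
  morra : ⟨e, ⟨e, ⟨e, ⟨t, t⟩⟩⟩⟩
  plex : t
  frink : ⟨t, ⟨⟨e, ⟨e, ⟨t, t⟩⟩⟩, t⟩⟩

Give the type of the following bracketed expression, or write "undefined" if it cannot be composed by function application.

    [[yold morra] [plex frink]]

t

[yold morra]: ⟨e, ⟨e, ⟨e, ⟨t, t⟩⟩⟩⟩ applied to e yields ⟨e, ⟨e, ⟨t, t⟩⟩⟩.
[plex frink]: ⟨t, ⟨⟨e, ⟨e, ⟨t, t⟩⟩⟩, t⟩⟩ applied to t yields ⟨⟨e, ⟨e, ⟨t, t⟩⟩⟩, t⟩.
[[yold morra] [plex frink]]: ⟨⟨e, ⟨e, ⟨t, t⟩⟩⟩, t⟩ applied to ⟨e, ⟨e, ⟨t, t⟩⟩⟩ yields t.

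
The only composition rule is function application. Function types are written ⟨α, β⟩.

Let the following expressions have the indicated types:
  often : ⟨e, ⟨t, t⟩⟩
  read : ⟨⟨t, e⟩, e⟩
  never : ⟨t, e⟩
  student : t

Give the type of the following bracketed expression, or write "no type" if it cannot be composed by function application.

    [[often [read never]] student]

[read never]: functor read : ⟨⟨t, e⟩, e⟩, argument never : ⟨t, e⟩; result e.
[often [read never]]: functor often : ⟨e, ⟨t, t⟩⟩, argument [read never] : e; result ⟨t, t⟩.
[[often [read never]] student]: functor [often [read never]] : ⟨t, t⟩, argument student : t; result t.

t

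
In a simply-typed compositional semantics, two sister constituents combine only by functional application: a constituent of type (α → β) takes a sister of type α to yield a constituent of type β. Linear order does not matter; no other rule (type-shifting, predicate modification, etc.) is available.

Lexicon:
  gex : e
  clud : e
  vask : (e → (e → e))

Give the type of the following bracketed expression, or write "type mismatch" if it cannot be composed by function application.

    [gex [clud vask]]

e

[clud vask]: functor vask : (e → (e → e)), argument clud : e; result (e → e).
[gex [clud vask]]: functor [clud vask] : (e → e), argument gex : e; result e.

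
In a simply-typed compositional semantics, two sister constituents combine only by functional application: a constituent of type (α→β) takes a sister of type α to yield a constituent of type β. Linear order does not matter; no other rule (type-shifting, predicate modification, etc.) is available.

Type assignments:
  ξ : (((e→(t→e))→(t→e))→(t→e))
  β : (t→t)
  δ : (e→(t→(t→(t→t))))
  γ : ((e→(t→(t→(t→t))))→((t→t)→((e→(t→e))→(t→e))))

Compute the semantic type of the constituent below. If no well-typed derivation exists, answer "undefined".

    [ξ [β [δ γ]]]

At [δ γ], γ : ((e→(t→(t→(t→t))))→((t→t)→((e→(t→e))→(t→e)))) takes δ : (e→(t→(t→(t→t)))), giving ((t→t)→((e→(t→e))→(t→e))).
At [β [δ γ]], [δ γ] : ((t→t)→((e→(t→e))→(t→e))) takes β : (t→t), giving ((e→(t→e))→(t→e)).
At [ξ [β [δ γ]]], ξ : (((e→(t→e))→(t→e))→(t→e)) takes [β [δ γ]] : ((e→(t→e))→(t→e)), giving (t→e).

(t→e)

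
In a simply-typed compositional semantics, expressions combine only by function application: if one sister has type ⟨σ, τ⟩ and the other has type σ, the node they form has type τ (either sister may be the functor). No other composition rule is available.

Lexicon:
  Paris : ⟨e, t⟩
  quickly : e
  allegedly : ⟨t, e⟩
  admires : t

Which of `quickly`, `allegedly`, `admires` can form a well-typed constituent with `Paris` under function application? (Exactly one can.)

quickly

quickly — combines: Paris : ⟨e, t⟩ takes quickly : e as argument, giving t.
allegedly : ⟨t, e⟩ — no; Paris wants e, and allegedly wants t.
admires : t — no; Paris wants e, and admires wants nothing (atomic).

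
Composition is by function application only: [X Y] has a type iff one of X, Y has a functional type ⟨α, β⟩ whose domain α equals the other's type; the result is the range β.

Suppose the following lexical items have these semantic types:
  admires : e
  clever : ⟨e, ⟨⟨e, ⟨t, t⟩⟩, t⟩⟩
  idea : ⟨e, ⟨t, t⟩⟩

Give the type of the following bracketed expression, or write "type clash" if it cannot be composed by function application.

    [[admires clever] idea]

At [admires clever], clever : ⟨e, ⟨⟨e, ⟨t, t⟩⟩, t⟩⟩ takes admires : e, giving ⟨⟨e, ⟨t, t⟩⟩, t⟩.
At [[admires clever] idea], [admires clever] : ⟨⟨e, ⟨t, t⟩⟩, t⟩ takes idea : ⟨e, ⟨t, t⟩⟩, giving t.

t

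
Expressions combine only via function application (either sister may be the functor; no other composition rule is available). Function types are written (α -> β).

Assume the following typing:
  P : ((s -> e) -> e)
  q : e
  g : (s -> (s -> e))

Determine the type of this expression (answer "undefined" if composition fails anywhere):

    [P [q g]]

undefined

[q g]: e and (s -> (s -> e)) cannot combine by function application — type clash.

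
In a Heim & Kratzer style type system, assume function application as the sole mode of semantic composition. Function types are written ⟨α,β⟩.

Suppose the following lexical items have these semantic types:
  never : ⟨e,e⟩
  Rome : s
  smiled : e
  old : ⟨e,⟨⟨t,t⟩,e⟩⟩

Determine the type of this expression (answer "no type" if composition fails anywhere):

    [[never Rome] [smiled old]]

no type

[never Rome]: ⟨e,e⟩ with s — neither is a function whose domain matches the other; composition fails here.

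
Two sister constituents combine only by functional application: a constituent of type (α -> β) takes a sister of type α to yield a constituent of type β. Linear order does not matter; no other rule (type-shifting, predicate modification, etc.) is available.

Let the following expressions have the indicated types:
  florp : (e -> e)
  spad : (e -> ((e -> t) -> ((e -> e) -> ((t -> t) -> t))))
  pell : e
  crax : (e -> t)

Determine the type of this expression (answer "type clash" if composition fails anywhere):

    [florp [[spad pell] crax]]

((t -> t) -> t)

At [spad pell], spad : (e -> ((e -> t) -> ((e -> e) -> ((t -> t) -> t)))) takes pell : e, giving ((e -> t) -> ((e -> e) -> ((t -> t) -> t))).
At [[spad pell] crax], [spad pell] : ((e -> t) -> ((e -> e) -> ((t -> t) -> t))) takes crax : (e -> t), giving ((e -> e) -> ((t -> t) -> t)).
At [florp [[spad pell] crax]], [[spad pell] crax] : ((e -> e) -> ((t -> t) -> t)) takes florp : (e -> e), giving ((t -> t) -> t).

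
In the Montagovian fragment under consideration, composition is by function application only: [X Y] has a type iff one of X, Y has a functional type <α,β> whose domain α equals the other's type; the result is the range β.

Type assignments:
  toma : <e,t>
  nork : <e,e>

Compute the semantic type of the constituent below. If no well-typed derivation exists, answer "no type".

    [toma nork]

[toma nork]: <e,t> and <e,e> cannot combine by function application — type clash.

no type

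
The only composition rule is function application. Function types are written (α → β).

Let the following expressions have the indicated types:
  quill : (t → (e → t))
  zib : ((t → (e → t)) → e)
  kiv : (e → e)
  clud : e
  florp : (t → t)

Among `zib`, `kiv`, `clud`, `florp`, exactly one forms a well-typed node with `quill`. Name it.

zib

zib — combines: zib : ((t → (e → t)) → e) takes quill : (t → (e → t)) as argument, giving e.
kiv : (e → e) — does not combine with quill.
clud : e — does not combine with quill.
florp : (t → t) — does not combine with quill.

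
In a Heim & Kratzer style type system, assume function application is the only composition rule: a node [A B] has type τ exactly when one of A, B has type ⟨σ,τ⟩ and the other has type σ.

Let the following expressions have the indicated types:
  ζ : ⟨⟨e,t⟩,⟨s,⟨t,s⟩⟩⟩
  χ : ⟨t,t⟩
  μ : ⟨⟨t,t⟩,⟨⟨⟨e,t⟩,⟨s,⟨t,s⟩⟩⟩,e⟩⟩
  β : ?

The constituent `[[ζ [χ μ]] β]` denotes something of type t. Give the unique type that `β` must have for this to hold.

For [[ζ [χ μ]] β] to have type t with [ζ [χ μ]] of type e, β must be the function: β : ⟨e,t⟩.

⟨e,t⟩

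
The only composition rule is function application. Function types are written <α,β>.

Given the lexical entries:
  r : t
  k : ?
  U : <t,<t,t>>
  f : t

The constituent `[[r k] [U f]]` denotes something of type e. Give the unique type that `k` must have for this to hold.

[[r k] [U f]] is required to be e. [U f] : <t,t> cannot yield e as functor, so [r k] : <<t,t>,e>.
[r k] is required to be <<t,t>,e>. r : t cannot yield <<t,t>,e> as functor, so k : <t,<<t,t>,e>>.

<t,<<t,t>,e>>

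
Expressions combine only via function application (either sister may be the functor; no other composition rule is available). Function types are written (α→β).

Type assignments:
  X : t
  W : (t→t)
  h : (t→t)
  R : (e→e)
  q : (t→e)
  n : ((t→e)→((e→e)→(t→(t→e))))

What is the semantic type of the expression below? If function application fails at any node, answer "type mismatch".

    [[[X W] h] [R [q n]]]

[X W]: W is (t→t), X is t; result t.
[[X W] h]: h is (t→t), [X W] is t; result t.
[q n]: n is ((t→e)→((e→e)→(t→(t→e)))), q is (t→e); result ((e→e)→(t→(t→e))).
[R [q n]]: [q n] is ((e→e)→(t→(t→e))), R is (e→e); result (t→(t→e)).
[[[X W] h] [R [q n]]]: [R [q n]] is (t→(t→e)), [[X W] h] is t; result (t→e).

(t→e)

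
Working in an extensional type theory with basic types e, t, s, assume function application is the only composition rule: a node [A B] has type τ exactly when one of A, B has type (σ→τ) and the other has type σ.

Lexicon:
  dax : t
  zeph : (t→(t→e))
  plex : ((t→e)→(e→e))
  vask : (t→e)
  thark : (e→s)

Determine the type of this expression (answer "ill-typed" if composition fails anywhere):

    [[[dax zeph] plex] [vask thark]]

ill-typed

[dax zeph]: zeph is (t→(t→e)), dax is t; result (t→e).
[[dax zeph] plex]: plex is ((t→e)→(e→e)), [dax zeph] is (t→e); result (e→e).
[vask thark]: (t→e) and (e→s) cannot combine by function application — type clash.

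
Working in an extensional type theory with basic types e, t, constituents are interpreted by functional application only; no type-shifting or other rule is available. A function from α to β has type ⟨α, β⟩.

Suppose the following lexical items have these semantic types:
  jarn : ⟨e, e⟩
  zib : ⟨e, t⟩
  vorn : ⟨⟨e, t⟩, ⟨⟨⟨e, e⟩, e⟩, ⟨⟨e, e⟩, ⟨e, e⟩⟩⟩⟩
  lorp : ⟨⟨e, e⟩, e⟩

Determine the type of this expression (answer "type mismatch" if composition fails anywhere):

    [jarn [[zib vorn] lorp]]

[zib vorn]: functor vorn : ⟨⟨e, t⟩, ⟨⟨⟨e, e⟩, e⟩, ⟨⟨e, e⟩, ⟨e, e⟩⟩⟩⟩, argument zib : ⟨e, t⟩; result ⟨⟨⟨e, e⟩, e⟩, ⟨⟨e, e⟩, ⟨e, e⟩⟩⟩.
[[zib vorn] lorp]: functor [zib vorn] : ⟨⟨⟨e, e⟩, e⟩, ⟨⟨e, e⟩, ⟨e, e⟩⟩⟩, argument lorp : ⟨⟨e, e⟩, e⟩; result ⟨⟨e, e⟩, ⟨e, e⟩⟩.
[jarn [[zib vorn] lorp]]: functor [[zib vorn] lorp] : ⟨⟨e, e⟩, ⟨e, e⟩⟩, argument jarn : ⟨e, e⟩; result ⟨e, e⟩.

⟨e, e⟩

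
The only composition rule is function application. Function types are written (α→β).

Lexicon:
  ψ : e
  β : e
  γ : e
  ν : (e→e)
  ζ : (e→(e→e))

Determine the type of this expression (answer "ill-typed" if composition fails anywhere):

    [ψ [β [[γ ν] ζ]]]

[γ ν] — ν of type (e→e) combines with γ of type e: type e.
[[γ ν] ζ] — ζ of type (e→(e→e)) combines with [γ ν] of type e: type (e→e).
[β [[γ ν] ζ]] — [[γ ν] ζ] of type (e→e) combines with β of type e: type e.
[ψ [β [[γ ν] ζ]]]: e with e — neither is a function whose domain matches the other; composition fails here.

ill-typed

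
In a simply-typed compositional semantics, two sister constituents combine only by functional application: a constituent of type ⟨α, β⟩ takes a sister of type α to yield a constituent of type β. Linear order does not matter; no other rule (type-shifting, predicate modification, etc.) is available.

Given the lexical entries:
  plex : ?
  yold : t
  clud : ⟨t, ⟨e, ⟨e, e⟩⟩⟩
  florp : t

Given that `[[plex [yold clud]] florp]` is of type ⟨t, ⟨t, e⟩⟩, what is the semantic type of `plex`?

For [[plex [yold clud]] florp] to have type ⟨t, ⟨t, e⟩⟩ with florp of type t, [plex [yold clud]] must be the function: [plex [yold clud]] : ⟨t, ⟨t, ⟨t, e⟩⟩⟩.
For [plex [yold clud]] to have type ⟨t, ⟨t, ⟨t, e⟩⟩⟩ with [yold clud] of type ⟨e, ⟨e, e⟩⟩, plex must be the function: plex : ⟨⟨e, ⟨e, e⟩⟩, ⟨t, ⟨t, ⟨t, e⟩⟩⟩⟩.

⟨⟨e, ⟨e, e⟩⟩, ⟨t, ⟨t, ⟨t, e⟩⟩⟩⟩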